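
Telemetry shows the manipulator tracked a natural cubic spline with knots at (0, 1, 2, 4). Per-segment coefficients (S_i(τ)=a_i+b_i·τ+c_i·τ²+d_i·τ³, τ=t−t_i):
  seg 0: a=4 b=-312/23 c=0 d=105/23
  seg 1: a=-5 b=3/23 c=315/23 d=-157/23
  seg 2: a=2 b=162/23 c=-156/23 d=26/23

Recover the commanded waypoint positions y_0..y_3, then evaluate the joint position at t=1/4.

y_0=4 y_1=-5 y_2=2 y_3=-2
S(1/4) = 1001/1472

y_0 = S_0(0) = a_0 = 4
y_1 = S_1(0) = a_1 = -5
y_2 = S_2(0) = a_2 = 2
y_3 = S_2(2) = -2
t_q=1/4 is in segment 0 (τ=1/4); S_0(τ)=1001/1472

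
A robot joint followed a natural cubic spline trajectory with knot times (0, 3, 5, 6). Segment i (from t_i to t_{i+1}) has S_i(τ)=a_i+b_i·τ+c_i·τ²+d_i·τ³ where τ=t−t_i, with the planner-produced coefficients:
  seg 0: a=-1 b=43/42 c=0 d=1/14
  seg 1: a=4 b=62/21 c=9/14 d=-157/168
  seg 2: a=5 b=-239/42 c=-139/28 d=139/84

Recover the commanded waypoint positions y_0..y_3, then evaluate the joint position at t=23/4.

y_0=-1 y_1=4 y_2=5 y_3=-4
S(23/4) = -2441/1792

y_0 = S_0(0) = a_0 = -1
y_1 = S_1(0) = a_1 = 4
y_2 = S_2(0) = a_2 = 5
y_3 = S_2(1) = -4
t_q=23/4 is in segment 2 (τ=3/4); S_2(τ)=-2441/1792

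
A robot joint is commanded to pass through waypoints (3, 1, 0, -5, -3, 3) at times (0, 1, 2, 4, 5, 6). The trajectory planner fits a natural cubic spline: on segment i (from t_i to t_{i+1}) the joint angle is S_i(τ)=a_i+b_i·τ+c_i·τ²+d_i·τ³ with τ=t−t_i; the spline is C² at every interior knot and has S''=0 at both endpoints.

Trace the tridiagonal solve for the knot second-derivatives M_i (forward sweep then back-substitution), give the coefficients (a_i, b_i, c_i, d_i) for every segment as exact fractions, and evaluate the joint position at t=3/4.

  seg 0: a=3 b=-743/310 c=0 d=123/310
  seg 1: a=1 b=-187/155 c=369/310 d=-61/62
  seg 2: a=0 b=-551/310 c=-273/155 d=7/10
  seg 3: a=-5 b=-131/310 c=378/155 d=-1/62
  seg 4: a=-3 b=683/155 c=741/310 d=-247/310
S(3/4) = 27177/19840

Δ: Δ0=-2, Δ1=-1, Δ2=-5/2, Δ3=2, Δ4=6
row 1: diag=4, rhs=6; c'=1/4, d'=3/2
row 2: denom=6−1·1/4=23/4; d'=(-9−1·3/2)/(23/4)=-42/23
row 3: denom=6−2·8/23=122/23; d'=(27−2·-42/23)/(122/23)=705/122
row 4: denom=4−1·23/122=465/122; d'=(24−1·705/122)/(465/122)=741/155
back: M4=741/155
back: M3=705/122−23/122·741/155=756/155
back: M2=-42/23−8/23·756/155=-546/155
back: M1=3/2−1/4·-546/155=369/155
M: M0=0, M1=369/155, M2=-546/155, M3=756/155, M4=741/155, M5=0
seg 0: a=3, c=M0/2=0, d=(M1−M0)/(6·1)=123/310, b=Δ0−h0·(2M0+M1)/6=-743/310
seg 1: a=1, c=M1/2=369/310, d=(M2−M1)/(6·1)=-61/62, b=Δ1−h1·(2M1+M2)/6=-187/155
seg 2: a=0, c=M2/2=-273/155, d=(M3−M2)/(6·2)=7/10, b=Δ2−h2·(2M2+M3)/6=-551/310
seg 3: a=-5, c=M3/2=378/155, d=(M4−M3)/(6·1)=-1/62, b=Δ3−h3·(2M3+M4)/6=-131/310
seg 4: a=-3, c=M4/2=741/310, d=(M5−M4)/(6·1)=-247/310, b=Δ4−h4·(2M4+M5)/6=683/155
t_q=3/4 → seg 0, τ=3/4; S=3+-743/310·τ+0·τ²+123/310·τ³=27177/19840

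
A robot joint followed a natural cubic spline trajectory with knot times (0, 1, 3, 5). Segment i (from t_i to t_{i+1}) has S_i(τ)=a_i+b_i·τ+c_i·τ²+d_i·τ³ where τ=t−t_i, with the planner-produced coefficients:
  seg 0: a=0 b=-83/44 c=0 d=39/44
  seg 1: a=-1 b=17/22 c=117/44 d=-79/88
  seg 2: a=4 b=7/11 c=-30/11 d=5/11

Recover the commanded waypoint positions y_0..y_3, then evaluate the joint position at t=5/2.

y_0 = S_0(0) = a_0 = 0
y_1 = S_1(0) = a_1 = -1
y_2 = S_2(0) = a_2 = 4
y_3 = S_2(2) = -2
t_q=5/2 is in segment 1 (τ=3/2); S_1(τ)=2191/704

y_0=0 y_1=-1 y_2=4 y_3=-2
S(5/2) = 2191/704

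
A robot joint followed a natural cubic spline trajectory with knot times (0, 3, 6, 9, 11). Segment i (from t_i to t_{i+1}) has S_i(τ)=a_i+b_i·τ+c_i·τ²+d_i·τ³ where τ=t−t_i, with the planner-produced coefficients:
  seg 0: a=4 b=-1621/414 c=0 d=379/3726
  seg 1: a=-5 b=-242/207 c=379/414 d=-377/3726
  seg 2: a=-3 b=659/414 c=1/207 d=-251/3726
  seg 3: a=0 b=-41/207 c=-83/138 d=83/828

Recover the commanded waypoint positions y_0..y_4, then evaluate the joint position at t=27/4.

y_0 = S_0(0) = a_0 = 4
y_1 = S_1(0) = a_1 = -5
y_2 = S_2(0) = a_2 = -3
y_3 = S_3(0) = a_3 = 0
y_4 = S_3(2) = -2
t_q=27/4 is in segment 2 (τ=3/4); S_2(τ)=-5393/2944

y_0=4 y_1=-5 y_2=-3 y_3=0 y_4=-2
S(27/4) = -5393/2944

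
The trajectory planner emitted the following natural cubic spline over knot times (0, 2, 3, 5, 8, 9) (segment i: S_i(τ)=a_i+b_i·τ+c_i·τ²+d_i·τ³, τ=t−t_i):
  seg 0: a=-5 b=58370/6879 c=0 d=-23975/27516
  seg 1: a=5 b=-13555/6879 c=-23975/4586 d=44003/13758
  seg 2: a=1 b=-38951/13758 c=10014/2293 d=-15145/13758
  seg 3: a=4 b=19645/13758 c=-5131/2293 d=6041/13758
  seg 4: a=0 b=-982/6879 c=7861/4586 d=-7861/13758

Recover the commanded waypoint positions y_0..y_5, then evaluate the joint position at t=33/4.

y_0=-5 y_1=5 y_2=1 y_3=4 y_4=0 y_5=1
S(33/4) = 18349/293504

y_0 = S_0(0) = a_0 = -5
y_1 = S_1(0) = a_1 = 5
y_2 = S_2(0) = a_2 = 1
y_3 = S_3(0) = a_3 = 4
y_4 = S_4(0) = a_4 = 0
y_5 = S_4(1) = 1
t_q=33/4 is in segment 4 (τ=1/4); S_4(τ)=18349/293504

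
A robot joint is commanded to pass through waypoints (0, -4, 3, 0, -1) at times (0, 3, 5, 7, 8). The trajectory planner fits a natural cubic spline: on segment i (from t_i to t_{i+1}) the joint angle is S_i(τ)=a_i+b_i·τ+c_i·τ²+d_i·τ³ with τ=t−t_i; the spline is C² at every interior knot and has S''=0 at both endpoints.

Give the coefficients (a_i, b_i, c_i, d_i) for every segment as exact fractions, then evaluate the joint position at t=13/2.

  seg 0: a=0 b=-517/156 c=0 d=103/468
  seg 1: a=-4 b=205/78 c=103/52 d=-241/312
  seg 2: a=3 b=50/39 c=-69/26 d=197/312
  seg 3: a=0 b=-137/78 c=59/52 d=-59/156
S(13/2) = 901/832

Δ: Δ0=-4/3, Δ1=7/2, Δ2=-3/2, Δ3=-1
row 1: diag=10, rhs=29; c'=1/5, d'=29/10
row 2: denom=8−2·1/5=38/5; d'=(-30−2·29/10)/(38/5)=-179/38
row 3: denom=6−2·5/19=104/19; d'=(3−2·-179/38)/(104/19)=59/26
back: M3=59/26
back: M2=-179/38−5/19·59/26=-69/13
back: M1=29/10−1/5·-69/13=103/26
M: M0=0, M1=103/26, M2=-69/13, M3=59/26, M4=0
seg 0: a=0, c=M0/2=0, d=(M1−M0)/(6·3)=103/468, b=Δ0−h0·(2M0+M1)/6=-517/156
seg 1: a=-4, c=M1/2=103/52, d=(M2−M1)/(6·2)=-241/312, b=Δ1−h1·(2M1+M2)/6=205/78
seg 2: a=3, c=M2/2=-69/26, d=(M3−M2)/(6·2)=197/312, b=Δ2−h2·(2M2+M3)/6=50/39
seg 3: a=0, c=M3/2=59/52, d=(M4−M3)/(6·1)=-59/156, b=Δ3−h3·(2M3+M4)/6=-137/78
t_q=13/2 → seg 2, τ=3/2; S=3+50/39·τ+-69/26·τ²+197/312·τ³=901/832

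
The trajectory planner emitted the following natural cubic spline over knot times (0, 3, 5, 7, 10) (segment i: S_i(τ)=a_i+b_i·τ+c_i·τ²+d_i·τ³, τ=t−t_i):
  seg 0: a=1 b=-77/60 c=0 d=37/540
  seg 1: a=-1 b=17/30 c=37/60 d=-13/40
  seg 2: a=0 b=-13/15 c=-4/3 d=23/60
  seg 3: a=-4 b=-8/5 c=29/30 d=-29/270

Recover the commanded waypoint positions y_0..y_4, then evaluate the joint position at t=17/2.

y_0=1 y_1=-1 y_2=0 y_3=-4 y_4=-3
S(17/2) = -367/80

y_0 = S_0(0) = a_0 = 1
y_1 = S_1(0) = a_1 = -1
y_2 = S_2(0) = a_2 = 0
y_3 = S_3(0) = a_3 = -4
y_4 = S_3(3) = -3
t_q=17/2 is in segment 3 (τ=3/2); S_3(τ)=-367/80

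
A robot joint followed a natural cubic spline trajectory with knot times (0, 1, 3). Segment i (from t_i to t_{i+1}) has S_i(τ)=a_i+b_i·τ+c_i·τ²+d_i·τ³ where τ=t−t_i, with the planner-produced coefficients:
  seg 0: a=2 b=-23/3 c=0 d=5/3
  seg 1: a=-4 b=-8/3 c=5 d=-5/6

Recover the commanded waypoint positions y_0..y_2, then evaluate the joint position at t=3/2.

y_0 = S_0(0) = a_0 = 2
y_1 = S_1(0) = a_1 = -4
y_2 = S_1(2) = 4
t_q=3/2 is in segment 1 (τ=1/2); S_1(τ)=-67/16

y_0=2 y_1=-4 y_2=4
S(3/2) = -67/16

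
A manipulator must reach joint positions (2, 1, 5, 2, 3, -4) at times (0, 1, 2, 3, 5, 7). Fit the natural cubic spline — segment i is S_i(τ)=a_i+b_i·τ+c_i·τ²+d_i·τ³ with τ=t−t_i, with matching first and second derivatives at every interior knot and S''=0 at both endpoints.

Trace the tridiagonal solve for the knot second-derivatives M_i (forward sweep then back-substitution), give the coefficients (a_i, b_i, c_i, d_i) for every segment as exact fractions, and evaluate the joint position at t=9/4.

Δ: Δ0=-1, Δ1=4, Δ2=-3, Δ3=1/2, Δ4=-7/2
row 1: diag=4, rhs=30; c'=1/4, d'=15/2
row 2: denom=4−1·1/4=15/4; d'=(-42−1·15/2)/(15/4)=-66/5
row 3: denom=6−1·4/15=86/15; d'=(21−1·-66/5)/(86/15)=513/86
row 4: denom=8−2·15/43=314/43; d'=(-24−2·513/86)/(314/43)=-1545/314
back: M4=-1545/314
back: M3=513/86−15/43·-1545/314=1206/157
back: M2=-66/5−4/15·1206/157=-2394/157
back: M1=15/2−1/4·-2394/157=1776/157
M: M0=0, M1=1776/157, M2=-2394/157, M3=1206/157, M4=-1545/314, M5=0
seg 0: a=2, c=M0/2=0, d=(M1−M0)/(6·1)=296/157, b=Δ0−h0·(2M0+M1)/6=-453/157
seg 1: a=1, c=M1/2=888/157, d=(M2−M1)/(6·1)=-695/157, b=Δ1−h1·(2M1+M2)/6=435/157
seg 2: a=5, c=M2/2=-1197/157, d=(M3−M2)/(6·1)=600/157, b=Δ2−h2·(2M2+M3)/6=126/157
seg 3: a=2, c=M3/2=603/157, d=(M4−M3)/(6·2)=-1319/1256, b=Δ3−h3·(2M3+M4)/6=-468/157
seg 4: a=3, c=M4/2=-1545/628, d=(M5−M4)/(6·2)=515/1256, b=Δ4−h4·(2M4+M5)/6=-69/314
t_q=9/4 → seg 2, τ=1/4; S=5+126/157·τ+-1197/157·τ²+600/157·τ³=12017/2512

  seg 0: a=2 b=-453/157 c=0 d=296/157
  seg 1: a=1 b=435/157 c=888/157 d=-695/157
  seg 2: a=5 b=126/157 c=-1197/157 d=600/157
  seg 3: a=2 b=-468/157 c=603/157 d=-1319/1256
  seg 4: a=3 b=-69/314 c=-1545/628 d=515/1256
S(9/4) = 12017/2512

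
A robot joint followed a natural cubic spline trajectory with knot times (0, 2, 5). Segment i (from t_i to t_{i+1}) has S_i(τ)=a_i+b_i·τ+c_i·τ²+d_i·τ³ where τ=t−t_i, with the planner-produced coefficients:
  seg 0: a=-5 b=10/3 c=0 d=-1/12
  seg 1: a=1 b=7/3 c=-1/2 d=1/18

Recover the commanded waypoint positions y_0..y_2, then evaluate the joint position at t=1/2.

y_0=-5 y_1=1 y_2=5
S(1/2) = -107/32

y_0 = S_0(0) = a_0 = -5
y_1 = S_1(0) = a_1 = 1
y_2 = S_1(3) = 5
t_q=1/2 is in segment 0 (τ=1/2); S_0(τ)=-107/32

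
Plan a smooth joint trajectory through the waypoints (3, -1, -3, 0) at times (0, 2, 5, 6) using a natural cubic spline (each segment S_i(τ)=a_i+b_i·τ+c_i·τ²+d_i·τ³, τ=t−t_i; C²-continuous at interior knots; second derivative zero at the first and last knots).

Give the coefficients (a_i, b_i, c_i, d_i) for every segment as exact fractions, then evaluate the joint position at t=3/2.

  seg 0: a=3 b=-424/213 c=0 d=-1/426
  seg 1: a=-1 b=-430/213 c=-1/71 d=11/71
  seg 2: a=-3 b=443/213 c=98/71 d=-98/213
S(3/2) = 7/1136

Δ: Δ0=-2, Δ1=-2/3, Δ2=3
row 1: diag=10, rhs=8; c'=3/10, d'=4/5
row 2: denom=8−3·3/10=71/10; d'=(22−3·4/5)/(71/10)=196/71
back: M2=196/71
back: M1=4/5−3/10·196/71=-2/71
M: M0=0, M1=-2/71, M2=196/71, M3=0
seg 0: a=3, c=M0/2=0, d=(M1−M0)/(6·2)=-1/426, b=Δ0−h0·(2M0+M1)/6=-424/213
seg 1: a=-1, c=M1/2=-1/71, d=(M2−M1)/(6·3)=11/71, b=Δ1−h1·(2M1+M2)/6=-430/213
seg 2: a=-3, c=M2/2=98/71, d=(M3−M2)/(6·1)=-98/213, b=Δ2−h2·(2M2+M3)/6=443/213
t_q=3/2 → seg 0, τ=3/2; S=3+-424/213·τ+0·τ²+-1/426·τ³=7/1136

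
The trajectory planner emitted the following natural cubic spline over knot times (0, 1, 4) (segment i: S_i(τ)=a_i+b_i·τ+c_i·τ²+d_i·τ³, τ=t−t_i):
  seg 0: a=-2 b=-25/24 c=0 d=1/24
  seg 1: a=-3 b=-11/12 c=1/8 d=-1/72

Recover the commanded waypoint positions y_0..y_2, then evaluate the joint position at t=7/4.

y_0=-2 y_1=-3 y_2=-5
S(7/4) = -1855/512

y_0 = S_0(0) = a_0 = -2
y_1 = S_1(0) = a_1 = -3
y_2 = S_1(3) = -5
t_q=7/4 is in segment 1 (τ=3/4); S_1(τ)=-1855/512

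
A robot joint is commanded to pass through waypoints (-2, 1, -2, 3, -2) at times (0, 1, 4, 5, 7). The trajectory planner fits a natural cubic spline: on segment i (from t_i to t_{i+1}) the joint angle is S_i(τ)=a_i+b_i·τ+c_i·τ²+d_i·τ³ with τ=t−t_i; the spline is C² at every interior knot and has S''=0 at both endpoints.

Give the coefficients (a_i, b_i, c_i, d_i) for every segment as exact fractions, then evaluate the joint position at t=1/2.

Δ: Δ0=3, Δ1=-1, Δ2=5, Δ3=-5/2
row 1: diag=8, rhs=-24; c'=3/8, d'=-3
row 2: denom=8−3·3/8=55/8; d'=(36−3·-3)/(55/8)=72/11
row 3: denom=6−1·8/55=322/55; d'=(-45−1·72/11)/(322/55)=-405/46
back: M3=-405/46
back: M2=72/11−8/55·-405/46=180/23
back: M1=-3−3/8·180/23=-273/46
M: M0=0, M1=-273/46, M2=180/23, M3=-405/46, M4=0
seg 0: a=-2, c=M0/2=0, d=(M1−M0)/(6·1)=-91/92, b=Δ0−h0·(2M0+M1)/6=367/92
seg 1: a=1, c=M1/2=-273/92, d=(M2−M1)/(6·3)=211/276, b=Δ1−h1·(2M1+M2)/6=47/46
seg 2: a=-2, c=M2/2=90/23, d=(M3−M2)/(6·1)=-255/92, b=Δ2−h2·(2M2+M3)/6=355/92
seg 3: a=3, c=M3/2=-405/92, d=(M4−M3)/(6·2)=135/184, b=Δ3−h3·(2M3+M4)/6=155/46
t_q=1/2 → seg 0, τ=1/2; S=-2+367/92·τ+0·τ²+-91/92·τ³=-95/736

  seg 0: a=-2 b=367/92 c=0 d=-91/92
  seg 1: a=1 b=47/46 c=-273/92 d=211/276
  seg 2: a=-2 b=355/92 c=90/23 d=-255/92
  seg 3: a=3 b=155/46 c=-405/92 d=135/184
S(1/2) = -95/736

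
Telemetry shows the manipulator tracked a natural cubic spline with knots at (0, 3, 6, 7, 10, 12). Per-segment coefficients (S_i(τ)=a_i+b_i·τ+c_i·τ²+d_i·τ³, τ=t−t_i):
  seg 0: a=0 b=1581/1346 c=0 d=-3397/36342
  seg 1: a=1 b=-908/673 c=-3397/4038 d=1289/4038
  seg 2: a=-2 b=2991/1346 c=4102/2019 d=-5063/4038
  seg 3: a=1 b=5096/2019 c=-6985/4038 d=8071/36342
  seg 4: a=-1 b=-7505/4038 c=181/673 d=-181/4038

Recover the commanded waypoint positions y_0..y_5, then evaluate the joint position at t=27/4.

y_0 = S_0(0) = a_0 = 0
y_1 = S_1(0) = a_1 = 1
y_2 = S_2(0) = a_2 = -2
y_3 = S_3(0) = a_3 = 1
y_4 = S_4(0) = a_4 = -1
y_5 = S_4(2) = -4
t_q=27/4 is in segment 2 (τ=3/4); S_2(τ)=24161/86144

y_0=0 y_1=1 y_2=-2 y_3=1 y_4=-1 y_5=-4
S(27/4) = 24161/86144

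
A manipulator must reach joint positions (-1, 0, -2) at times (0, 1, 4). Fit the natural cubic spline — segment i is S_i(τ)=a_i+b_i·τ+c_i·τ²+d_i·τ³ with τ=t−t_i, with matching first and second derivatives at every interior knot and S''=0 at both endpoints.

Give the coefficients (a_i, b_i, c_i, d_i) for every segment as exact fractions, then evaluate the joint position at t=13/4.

  seg 0: a=-1 b=29/24 c=0 d=-5/24
  seg 1: a=0 b=7/12 c=-5/8 d=5/72
S(13/4) = -543/512

Δ: Δ0=1, Δ1=-2/3
row 1: diag=8, rhs=-10; c'=3/8, d'=-5/4
back: M1=-5/4
M: M0=0, M1=-5/4, M2=0
seg 0: a=-1, c=M0/2=0, d=(M1−M0)/(6·1)=-5/24, b=Δ0−h0·(2M0+M1)/6=29/24
seg 1: a=0, c=M1/2=-5/8, d=(M2−M1)/(6·3)=5/72, b=Δ1−h1·(2M1+M2)/6=7/12
t_q=13/4 → seg 1, τ=9/4; S=0+7/12·τ+-5/8·τ²+5/72·τ³=-543/512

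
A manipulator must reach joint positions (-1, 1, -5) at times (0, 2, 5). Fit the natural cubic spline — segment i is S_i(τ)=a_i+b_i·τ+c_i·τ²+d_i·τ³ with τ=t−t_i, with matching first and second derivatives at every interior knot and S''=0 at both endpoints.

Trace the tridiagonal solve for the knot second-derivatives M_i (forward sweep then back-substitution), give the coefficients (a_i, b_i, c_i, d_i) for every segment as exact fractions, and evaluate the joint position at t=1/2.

Δ: Δ0=1, Δ1=-2
row 1: diag=10, rhs=-18; c'=3/10, d'=-9/5
back: M1=-9/5
M: M0=0, M1=-9/5, M2=0
seg 0: a=-1, c=M0/2=0, d=(M1−M0)/(6·2)=-3/20, b=Δ0−h0·(2M0+M1)/6=8/5
seg 1: a=1, c=M1/2=-9/10, d=(M2−M1)/(6·3)=1/10, b=Δ1−h1·(2M1+M2)/6=-1/5
t_q=1/2 → seg 0, τ=1/2; S=-1+8/5·τ+0·τ²+-3/20·τ³=-7/32

  seg 0: a=-1 b=8/5 c=0 d=-3/20
  seg 1: a=1 b=-1/5 c=-9/10 d=1/10
S(1/2) = -7/32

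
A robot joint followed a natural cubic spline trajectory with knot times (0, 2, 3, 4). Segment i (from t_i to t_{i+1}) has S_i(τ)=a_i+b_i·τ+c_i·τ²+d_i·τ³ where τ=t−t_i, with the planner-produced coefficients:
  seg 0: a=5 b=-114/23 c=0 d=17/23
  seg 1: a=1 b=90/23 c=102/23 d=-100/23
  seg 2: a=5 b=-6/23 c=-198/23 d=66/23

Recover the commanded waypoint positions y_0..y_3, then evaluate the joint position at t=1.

y_0 = S_0(0) = a_0 = 5
y_1 = S_1(0) = a_1 = 1
y_2 = S_2(0) = a_2 = 5
y_3 = S_2(1) = -1
t_q=1 is in segment 0 (τ=1); S_0(τ)=18/23

y_0=5 y_1=1 y_2=5 y_3=-1
S(1) = 18/23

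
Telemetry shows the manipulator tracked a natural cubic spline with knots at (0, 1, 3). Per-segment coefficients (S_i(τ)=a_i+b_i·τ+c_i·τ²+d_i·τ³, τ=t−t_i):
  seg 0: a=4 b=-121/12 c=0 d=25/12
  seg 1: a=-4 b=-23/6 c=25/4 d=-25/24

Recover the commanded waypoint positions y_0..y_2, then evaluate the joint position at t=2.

y_0 = S_0(0) = a_0 = 4
y_1 = S_1(0) = a_1 = -4
y_2 = S_1(2) = 5
t_q=2 is in segment 1 (τ=1); S_1(τ)=-21/8

y_0=4 y_1=-4 y_2=5
S(2) = -21/8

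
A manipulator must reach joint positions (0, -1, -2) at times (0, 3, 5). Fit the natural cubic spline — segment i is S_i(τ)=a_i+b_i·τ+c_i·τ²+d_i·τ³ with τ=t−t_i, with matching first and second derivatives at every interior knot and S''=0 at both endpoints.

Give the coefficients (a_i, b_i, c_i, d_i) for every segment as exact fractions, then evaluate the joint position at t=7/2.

Δ: Δ0=-1/3, Δ1=-1/2
row 1: diag=10, rhs=-1; c'=1/5, d'=-1/10
back: M1=-1/10
M: M0=0, M1=-1/10, M2=0
seg 0: a=0, c=M0/2=0, d=(M1−M0)/(6·3)=-1/180, b=Δ0−h0·(2M0+M1)/6=-17/60
seg 1: a=-1, c=M1/2=-1/20, d=(M2−M1)/(6·2)=1/120, b=Δ1−h1·(2M1+M2)/6=-13/30
t_q=7/2 → seg 1, τ=1/2; S=-1+-13/30·τ+-1/20·τ²+1/120·τ³=-393/320

  seg 0: a=0 b=-17/60 c=0 d=-1/180
  seg 1: a=-1 b=-13/30 c=-1/20 d=1/120
S(7/2) = -393/320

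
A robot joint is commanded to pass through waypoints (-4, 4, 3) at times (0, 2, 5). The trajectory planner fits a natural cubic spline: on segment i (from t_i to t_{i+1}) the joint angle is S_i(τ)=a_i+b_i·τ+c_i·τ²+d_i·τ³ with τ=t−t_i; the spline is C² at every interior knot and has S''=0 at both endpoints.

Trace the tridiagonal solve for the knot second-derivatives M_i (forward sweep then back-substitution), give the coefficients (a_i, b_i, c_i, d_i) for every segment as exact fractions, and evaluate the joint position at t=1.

Δ: Δ0=4, Δ1=-1/3
row 1: diag=10, rhs=-26; c'=3/10, d'=-13/5
back: M1=-13/5
M: M0=0, M1=-13/5, M2=0
seg 0: a=-4, c=M0/2=0, d=(M1−M0)/(6·2)=-13/60, b=Δ0−h0·(2M0+M1)/6=73/15
seg 1: a=4, c=M1/2=-13/10, d=(M2−M1)/(6·3)=13/90, b=Δ1−h1·(2M1+M2)/6=34/15
t_q=1 → seg 0, τ=1; S=-4+73/15·τ+0·τ²+-13/60·τ³=13/20

  seg 0: a=-4 b=73/15 c=0 d=-13/60
  seg 1: a=4 b=34/15 c=-13/10 d=13/90
S(1) = 13/20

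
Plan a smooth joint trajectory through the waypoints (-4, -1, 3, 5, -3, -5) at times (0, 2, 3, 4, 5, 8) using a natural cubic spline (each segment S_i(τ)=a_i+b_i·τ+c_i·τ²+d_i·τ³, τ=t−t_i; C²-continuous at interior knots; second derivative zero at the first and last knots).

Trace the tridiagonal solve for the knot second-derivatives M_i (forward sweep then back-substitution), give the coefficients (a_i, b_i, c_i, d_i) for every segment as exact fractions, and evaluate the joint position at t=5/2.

Δ: Δ0=3/2, Δ1=4, Δ2=2, Δ3=-8, Δ4=-2/3
row 1: diag=6, rhs=15; c'=1/6, d'=5/2
row 2: denom=4−1·1/6=23/6; d'=(-12−1·5/2)/(23/6)=-87/23
row 3: denom=4−1·6/23=86/23; d'=(-60−1·-87/23)/(86/23)=-1293/86
row 4: denom=8−1·23/86=665/86; d'=(44−1·-1293/86)/(665/86)=5077/665
back: M4=5077/665
back: M3=-1293/86−23/86·5077/665=-11356/665
back: M2=-87/23−6/23·-11356/665=447/665
back: M1=5/2−1/6·447/665=1588/665
M: M0=0, M1=1588/665, M2=447/665, M3=-11356/665, M4=5077/665, M5=0
seg 0: a=-4, c=M0/2=0, d=(M1−M0)/(6·2)=397/1995, b=Δ0−h0·(2M0+M1)/6=2809/3990
seg 1: a=-1, c=M1/2=794/665, d=(M2−M1)/(6·1)=-163/570, b=Δ1−h1·(2M1+M2)/6=12337/3990
seg 2: a=3, c=M2/2=447/1330, d=(M3−M2)/(6·1)=-11803/3990, b=Δ2−h2·(2M2+M3)/6=9221/1995
seg 3: a=5, c=M3/2=-5678/665, d=(M4−M3)/(6·1)=16433/3990, b=Δ3−h3·(2M3+M4)/6=-2857/798
seg 4: a=-3, c=M4/2=5077/1330, d=(M5−M4)/(6·3)=-5077/11970, b=Δ4−h4·(2M4+M5)/6=-16561/1995
t_q=5/2 → seg 1, τ=1/2; S=-1+12337/3990·τ+794/665·τ²+-163/570·τ³=1721/2128

  seg 0: a=-4 b=2809/3990 c=0 d=397/1995
  seg 1: a=-1 b=12337/3990 c=794/665 d=-163/570
  seg 2: a=3 b=9221/1995 c=447/1330 d=-11803/3990
  seg 3: a=5 b=-2857/798 c=-5678/665 d=16433/3990
  seg 4: a=-3 b=-16561/1995 c=5077/1330 d=-5077/11970
S(5/2) = 1721/2128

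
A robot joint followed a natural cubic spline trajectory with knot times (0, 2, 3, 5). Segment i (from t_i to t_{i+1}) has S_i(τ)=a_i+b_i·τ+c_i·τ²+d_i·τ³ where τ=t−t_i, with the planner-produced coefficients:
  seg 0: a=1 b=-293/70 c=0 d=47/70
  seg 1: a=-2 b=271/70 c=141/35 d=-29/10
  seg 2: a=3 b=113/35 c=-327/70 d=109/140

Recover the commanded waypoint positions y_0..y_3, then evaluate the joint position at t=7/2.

y_0=1 y_1=-2 y_2=3 y_3=-3
S(7/2) = 567/160

y_0 = S_0(0) = a_0 = 1
y_1 = S_1(0) = a_1 = -2
y_2 = S_2(0) = a_2 = 3
y_3 = S_2(2) = -3
t_q=7/2 is in segment 2 (τ=1/2); S_2(τ)=567/160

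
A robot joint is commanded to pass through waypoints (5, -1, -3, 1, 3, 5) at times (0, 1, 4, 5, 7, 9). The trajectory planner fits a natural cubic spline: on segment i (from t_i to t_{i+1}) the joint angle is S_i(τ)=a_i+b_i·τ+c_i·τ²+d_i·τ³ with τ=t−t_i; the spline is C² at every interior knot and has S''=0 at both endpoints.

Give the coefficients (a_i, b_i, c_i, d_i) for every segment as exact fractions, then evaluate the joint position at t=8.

Δ: Δ0=-6, Δ1=-2/3, Δ2=4, Δ3=1, Δ4=1
row 1: diag=8, rhs=32; c'=3/8, d'=4
row 2: denom=8−3·3/8=55/8; d'=(28−3·4)/(55/8)=128/55
row 3: denom=6−1·8/55=322/55; d'=(-18−1·128/55)/(322/55)=-559/161
row 4: denom=8−2·55/161=1178/161; d'=(0−2·-559/161)/(1178/161)=559/589
back: M4=559/589
back: M3=-559/161−55/161·559/589=-2236/589
back: M2=128/55−8/55·-2236/589=1696/589
back: M1=4−3/8·1696/589=1720/589
M: M0=0, M1=1720/589, M2=1696/589, M3=-2236/589, M4=559/589, M5=0
seg 0: a=5, c=M0/2=0, d=(M1−M0)/(6·1)=860/1767, b=Δ0−h0·(2M0+M1)/6=-11462/1767
seg 1: a=-1, c=M1/2=860/589, d=(M2−M1)/(6·3)=-4/1767, b=Δ1−h1·(2M1+M2)/6=-8882/1767
seg 2: a=-3, c=M2/2=848/589, d=(M3−M2)/(6·1)=-1966/1767, b=Δ2−h2·(2M2+M3)/6=6490/1767
seg 3: a=1, c=M3/2=-1118/589, d=(M4−M3)/(6·2)=2795/7068, b=Δ3−h3·(2M3+M4)/6=5680/1767
seg 4: a=3, c=M4/2=559/1178, d=(M5−M4)/(6·2)=-559/7068, b=Δ4−h4·(2M4+M5)/6=649/1767
t_q=8 → seg 4, τ=1; S=3+649/1767·τ+559/1178·τ²+-559/7068·τ³=8865/2356

  seg 0: a=5 b=-11462/1767 c=0 d=860/1767
  seg 1: a=-1 b=-8882/1767 c=860/589 d=-4/1767
  seg 2: a=-3 b=6490/1767 c=848/589 d=-1966/1767
  seg 3: a=1 b=5680/1767 c=-1118/589 d=2795/7068
  seg 4: a=3 b=649/1767 c=559/1178 d=-559/7068
S(8) = 8865/2356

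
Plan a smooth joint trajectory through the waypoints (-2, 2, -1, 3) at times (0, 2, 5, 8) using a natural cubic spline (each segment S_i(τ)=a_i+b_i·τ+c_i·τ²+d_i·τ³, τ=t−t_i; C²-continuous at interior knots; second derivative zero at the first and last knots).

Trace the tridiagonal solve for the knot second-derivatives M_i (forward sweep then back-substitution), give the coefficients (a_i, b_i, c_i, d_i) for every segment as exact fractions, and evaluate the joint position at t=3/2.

Δ: Δ0=2, Δ1=-1, Δ2=4/3
row 1: diag=10, rhs=-18; c'=3/10, d'=-9/5
row 2: denom=12−3·3/10=111/10; d'=(14−3·-9/5)/(111/10)=194/111
back: M2=194/111
back: M1=-9/5−3/10·194/111=-86/37
M: M0=0, M1=-86/37, M2=194/111, M3=0
seg 0: a=-2, c=M0/2=0, d=(M1−M0)/(6·2)=-43/222, b=Δ0−h0·(2M0+M1)/6=308/111
seg 1: a=2, c=M1/2=-43/37, d=(M2−M1)/(6·3)=226/999, b=Δ1−h1·(2M1+M2)/6=50/111
seg 2: a=-1, c=M2/2=97/111, d=(M3−M2)/(6·3)=-97/999, b=Δ2−h2·(2M2+M3)/6=-46/111
t_q=3/2 → seg 0, τ=3/2; S=-2+308/111·τ+0·τ²+-43/222·τ³=893/592

  seg 0: a=-2 b=308/111 c=0 d=-43/222
  seg 1: a=2 b=50/111 c=-43/37 d=226/999
  seg 2: a=-1 b=-46/111 c=97/111 d=-97/999
S(3/2) = 893/592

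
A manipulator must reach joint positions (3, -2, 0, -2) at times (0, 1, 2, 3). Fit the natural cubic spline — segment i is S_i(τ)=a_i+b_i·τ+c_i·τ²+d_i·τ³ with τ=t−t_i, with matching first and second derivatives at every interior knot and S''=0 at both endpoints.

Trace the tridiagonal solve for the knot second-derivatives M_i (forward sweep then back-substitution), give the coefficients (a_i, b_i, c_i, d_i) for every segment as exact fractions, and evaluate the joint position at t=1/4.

  seg 0: a=3 b=-107/15 c=0 d=32/15
  seg 1: a=-2 b=-11/15 c=32/5 d=-11/3
  seg 2: a=0 b=16/15 c=-23/5 d=23/15
S(1/4) = 5/4

Δ: Δ0=-5, Δ1=2, Δ2=-2
row 1: diag=4, rhs=42; c'=1/4, d'=21/2
row 2: denom=4−1·1/4=15/4; d'=(-24−1·21/2)/(15/4)=-46/5
back: M2=-46/5
back: M1=21/2−1/4·-46/5=64/5
M: M0=0, M1=64/5, M2=-46/5, M3=0
seg 0: a=3, c=M0/2=0, d=(M1−M0)/(6·1)=32/15, b=Δ0−h0·(2M0+M1)/6=-107/15
seg 1: a=-2, c=M1/2=32/5, d=(M2−M1)/(6·1)=-11/3, b=Δ1−h1·(2M1+M2)/6=-11/15
seg 2: a=0, c=M2/2=-23/5, d=(M3−M2)/(6·1)=23/15, b=Δ2−h2·(2M2+M3)/6=16/15
t_q=1/4 → seg 0, τ=1/4; S=3+-107/15·τ+0·τ²+32/15·τ³=5/4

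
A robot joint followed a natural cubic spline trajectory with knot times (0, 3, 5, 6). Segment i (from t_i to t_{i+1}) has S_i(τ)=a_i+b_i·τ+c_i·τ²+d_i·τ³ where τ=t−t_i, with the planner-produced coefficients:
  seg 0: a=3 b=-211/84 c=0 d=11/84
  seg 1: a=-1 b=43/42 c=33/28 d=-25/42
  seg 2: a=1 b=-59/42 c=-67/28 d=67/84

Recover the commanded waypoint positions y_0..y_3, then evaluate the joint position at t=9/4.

y_0=3 y_1=-1 y_2=1 y_3=-2
S(9/4) = -297/256

y_0 = S_0(0) = a_0 = 3
y_1 = S_1(0) = a_1 = -1
y_2 = S_2(0) = a_2 = 1
y_3 = S_2(1) = -2
t_q=9/4 is in segment 0 (τ=9/4); S_0(τ)=-297/256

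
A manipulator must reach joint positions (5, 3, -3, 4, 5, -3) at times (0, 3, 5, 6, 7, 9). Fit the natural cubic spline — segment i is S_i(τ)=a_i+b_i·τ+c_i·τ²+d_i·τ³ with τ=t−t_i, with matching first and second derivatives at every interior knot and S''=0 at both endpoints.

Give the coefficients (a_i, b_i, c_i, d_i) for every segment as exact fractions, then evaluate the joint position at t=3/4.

  seg 0: a=5 b=2507/1842 c=0 d=-415/1842
  seg 1: a=3 b=-4349/921 c=-1245/614 d=5321/3684
  seg 2: a=-3 b=4144/921 c=2038/307 d=-3811/921
  seg 3: a=4 b=4939/921 c=-1773/307 d=1301/921
  seg 4: a=5 b=-1796/921 c=-472/307 d=236/921
S(3/4) = 232857/39296

Δ: Δ0=-2/3, Δ1=-3, Δ2=7, Δ3=1, Δ4=-4
row 1: diag=10, rhs=-14; c'=1/5, d'=-7/5
row 2: denom=6−2·1/5=28/5; d'=(60−2·-7/5)/(28/5)=157/14
row 3: denom=4−1·5/28=107/28; d'=(-36−1·157/14)/(107/28)=-1322/107
row 4: denom=6−1·28/107=614/107; d'=(-30−1·-1322/107)/(614/107)=-944/307
back: M4=-944/307
back: M3=-1322/107−28/107·-944/307=-3546/307
back: M2=157/14−5/28·-3546/307=4076/307
back: M1=-7/5−1/5·4076/307=-1245/307
M: M0=0, M1=-1245/307, M2=4076/307, M3=-3546/307, M4=-944/307, M5=0
seg 0: a=5, c=M0/2=0, d=(M1−M0)/(6·3)=-415/1842, b=Δ0−h0·(2M0+M1)/6=2507/1842
seg 1: a=3, c=M1/2=-1245/614, d=(M2−M1)/(6·2)=5321/3684, b=Δ1−h1·(2M1+M2)/6=-4349/921
seg 2: a=-3, c=M2/2=2038/307, d=(M3−M2)/(6·1)=-3811/921, b=Δ2−h2·(2M2+M3)/6=4144/921
seg 3: a=4, c=M3/2=-1773/307, d=(M4−M3)/(6·1)=1301/921, b=Δ3−h3·(2M3+M4)/6=4939/921
seg 4: a=5, c=M4/2=-472/307, d=(M5−M4)/(6·2)=236/921, b=Δ4−h4·(2M4+M5)/6=-1796/921
t_q=3/4 → seg 0, τ=3/4; S=5+2507/1842·τ+0·τ²+-415/1842·τ³=232857/39296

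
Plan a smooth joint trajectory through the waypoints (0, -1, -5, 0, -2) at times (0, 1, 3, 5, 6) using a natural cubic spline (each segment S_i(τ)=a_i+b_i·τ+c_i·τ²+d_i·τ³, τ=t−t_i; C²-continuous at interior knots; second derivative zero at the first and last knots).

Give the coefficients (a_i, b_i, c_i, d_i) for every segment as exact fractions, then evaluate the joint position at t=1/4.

  seg 0: a=0 b=-31/60 c=0 d=-29/60
  seg 1: a=-1 b=-59/30 c=-29/20 d=43/60
  seg 2: a=-5 b=5/6 c=57/20 d=-121/120
  seg 3: a=0 b=2/15 c=-16/5 d=16/15
S(1/4) = -35/256

Δ: Δ0=-1, Δ1=-2, Δ2=5/2, Δ3=-2
row 1: diag=6, rhs=-6; c'=1/3, d'=-1
row 2: denom=8−2·1/3=22/3; d'=(27−2·-1)/(22/3)=87/22
row 3: denom=6−2·3/11=60/11; d'=(-27−2·87/22)/(60/11)=-32/5
back: M3=-32/5
back: M2=87/22−3/11·-32/5=57/10
back: M1=-1−1/3·57/10=-29/10
M: M0=0, M1=-29/10, M2=57/10, M3=-32/5, M4=0
seg 0: a=0, c=M0/2=0, d=(M1−M0)/(6·1)=-29/60, b=Δ0−h0·(2M0+M1)/6=-31/60
seg 1: a=-1, c=M1/2=-29/20, d=(M2−M1)/(6·2)=43/60, b=Δ1−h1·(2M1+M2)/6=-59/30
seg 2: a=-5, c=M2/2=57/20, d=(M3−M2)/(6·2)=-121/120, b=Δ2−h2·(2M2+M3)/6=5/6
seg 3: a=0, c=M3/2=-16/5, d=(M4−M3)/(6·1)=16/15, b=Δ3−h3·(2M3+M4)/6=2/15
t_q=1/4 → seg 0, τ=1/4; S=0+-31/60·τ+0·τ²+-29/60·τ³=-35/256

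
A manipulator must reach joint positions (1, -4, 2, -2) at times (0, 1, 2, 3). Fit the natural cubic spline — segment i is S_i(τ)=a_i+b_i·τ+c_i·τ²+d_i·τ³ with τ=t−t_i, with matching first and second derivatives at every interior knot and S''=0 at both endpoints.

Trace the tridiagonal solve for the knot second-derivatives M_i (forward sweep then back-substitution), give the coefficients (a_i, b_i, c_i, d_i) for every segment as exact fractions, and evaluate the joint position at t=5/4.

  seg 0: a=1 b=-43/5 c=0 d=18/5
  seg 1: a=-4 b=11/5 c=54/5 d=-7
  seg 2: a=2 b=14/5 c=-51/5 d=17/5
S(5/4) = -923/320

Δ: Δ0=-5, Δ1=6, Δ2=-4
row 1: diag=4, rhs=66; c'=1/4, d'=33/2
row 2: denom=4−1·1/4=15/4; d'=(-60−1·33/2)/(15/4)=-102/5
back: M2=-102/5
back: M1=33/2−1/4·-102/5=108/5
M: M0=0, M1=108/5, M2=-102/5, M3=0
seg 0: a=1, c=M0/2=0, d=(M1−M0)/(6·1)=18/5, b=Δ0−h0·(2M0+M1)/6=-43/5
seg 1: a=-4, c=M1/2=54/5, d=(M2−M1)/(6·1)=-7, b=Δ1−h1·(2M1+M2)/6=11/5
seg 2: a=2, c=M2/2=-51/5, d=(M3−M2)/(6·1)=17/5, b=Δ2−h2·(2M2+M3)/6=14/5
t_q=5/4 → seg 1, τ=1/4; S=-4+11/5·τ+54/5·τ²+-7·τ³=-923/320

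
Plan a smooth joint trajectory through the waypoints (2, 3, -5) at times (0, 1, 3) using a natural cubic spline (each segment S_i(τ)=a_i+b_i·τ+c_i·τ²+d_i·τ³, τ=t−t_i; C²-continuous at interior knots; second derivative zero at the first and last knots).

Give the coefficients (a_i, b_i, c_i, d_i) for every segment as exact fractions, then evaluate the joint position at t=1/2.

  seg 0: a=2 b=11/6 c=0 d=-5/6
  seg 1: a=3 b=-2/3 c=-5/2 d=5/12
S(1/2) = 45/16

Δ: Δ0=1, Δ1=-4
row 1: diag=6, rhs=-30; c'=1/3, d'=-5
back: M1=-5
M: M0=0, M1=-5, M2=0
seg 0: a=2, c=M0/2=0, d=(M1−M0)/(6·1)=-5/6, b=Δ0−h0·(2M0+M1)/6=11/6
seg 1: a=3, c=M1/2=-5/2, d=(M2−M1)/(6·2)=5/12, b=Δ1−h1·(2M1+M2)/6=-2/3
t_q=1/2 → seg 0, τ=1/2; S=2+11/6·τ+0·τ²+-5/6·τ³=45/16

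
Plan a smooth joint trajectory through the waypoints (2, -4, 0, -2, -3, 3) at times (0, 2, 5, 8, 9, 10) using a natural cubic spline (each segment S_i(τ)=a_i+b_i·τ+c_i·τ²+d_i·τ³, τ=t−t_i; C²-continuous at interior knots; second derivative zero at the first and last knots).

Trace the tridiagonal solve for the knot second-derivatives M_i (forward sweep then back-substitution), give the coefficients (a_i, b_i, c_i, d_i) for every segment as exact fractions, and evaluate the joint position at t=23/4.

Δ: Δ0=-3, Δ1=4/3, Δ2=-2/3, Δ3=-1, Δ4=6
row 1: diag=10, rhs=26; c'=3/10, d'=13/5
row 2: denom=12−3·3/10=111/10; d'=(-12−3·13/5)/(111/10)=-66/37
row 3: denom=8−3·10/37=266/37; d'=(-2−3·-66/37)/(266/37)=62/133
row 4: denom=4−1·37/266=1027/266; d'=(42−1·62/133)/(1027/266)=11048/1027
back: M4=11048/1027
back: M3=62/133−37/266·11048/1027=-1058/1027
back: M2=-66/37−10/37·-1058/1027=-1546/1027
back: M1=13/5−3/10·-1546/1027=3134/1027
M: M0=0, M1=3134/1027, M2=-1546/1027, M3=-1058/1027, M4=11048/1027, M5=0
seg 0: a=2, c=M0/2=0, d=(M1−M0)/(6·2)=1567/6162, b=Δ0−h0·(2M0+M1)/6=-12377/3081
seg 1: a=-4, c=M1/2=1567/1027, d=(M2−M1)/(6·3)=-20/79, b=Δ1−h1·(2M1+M2)/6=-2975/3081
seg 2: a=0, c=M2/2=-773/1027, d=(M3−M2)/(6·3)=244/9243, b=Δ2−h2·(2M2+M3)/6=4171/3081
seg 3: a=-2, c=M3/2=-529/1027, d=(M4−M3)/(6·1)=6053/3081, b=Δ3−h3·(2M3+M4)/6=-7547/3081
seg 4: a=-3, c=M4/2=5524/1027, d=(M5−M4)/(6·1)=-5524/3081, b=Δ4−h4·(2M4+M5)/6=7438/3081
t_q=23/4 → seg 2, τ=3/4; S=0+4171/3081·τ+-773/1027·τ²+244/9243·τ³=4955/8216

  seg 0: a=2 b=-12377/3081 c=0 d=1567/6162
  seg 1: a=-4 b=-2975/3081 c=1567/1027 d=-20/79
  seg 2: a=0 b=4171/3081 c=-773/1027 d=244/9243
  seg 3: a=-2 b=-7547/3081 c=-529/1027 d=6053/3081
  seg 4: a=-3 b=7438/3081 c=5524/1027 d=-5524/3081
S(23/4) = 4955/8216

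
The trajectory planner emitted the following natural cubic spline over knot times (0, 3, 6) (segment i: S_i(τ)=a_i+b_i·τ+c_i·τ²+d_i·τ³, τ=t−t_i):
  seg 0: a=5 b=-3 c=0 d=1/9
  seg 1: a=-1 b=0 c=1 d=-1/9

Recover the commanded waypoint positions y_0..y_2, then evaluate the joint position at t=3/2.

y_0=5 y_1=-1 y_2=5
S(3/2) = 7/8

y_0 = S_0(0) = a_0 = 5
y_1 = S_1(0) = a_1 = -1
y_2 = S_1(3) = 5
t_q=3/2 is in segment 0 (τ=3/2); S_0(τ)=7/8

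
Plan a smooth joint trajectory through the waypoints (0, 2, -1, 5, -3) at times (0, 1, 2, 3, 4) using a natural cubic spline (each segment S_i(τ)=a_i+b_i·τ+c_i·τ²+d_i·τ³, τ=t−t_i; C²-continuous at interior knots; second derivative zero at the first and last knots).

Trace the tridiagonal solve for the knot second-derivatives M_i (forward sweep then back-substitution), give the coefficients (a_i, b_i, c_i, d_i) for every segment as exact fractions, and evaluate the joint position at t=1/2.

Δ: Δ0=2, Δ1=-3, Δ2=6, Δ3=-8
row 1: diag=4, rhs=-30; c'=1/4, d'=-15/2
row 2: denom=4−1·1/4=15/4; d'=(54−1·-15/2)/(15/4)=82/5
row 3: denom=4−1·4/15=56/15; d'=(-84−1·82/5)/(56/15)=-753/28
back: M3=-753/28
back: M2=82/5−4/15·-753/28=165/7
back: M1=-15/2−1/4·165/7=-375/28
M: M0=0, M1=-375/28, M2=165/7, M3=-753/28, M4=0
seg 0: a=0, c=M0/2=0, d=(M1−M0)/(6·1)=-125/56, b=Δ0−h0·(2M0+M1)/6=237/56
seg 1: a=2, c=M1/2=-375/56, d=(M2−M1)/(6·1)=345/56, b=Δ1−h1·(2M1+M2)/6=-69/28
seg 2: a=-1, c=M2/2=165/14, d=(M3−M2)/(6·1)=-471/56, b=Δ2−h2·(2M2+M3)/6=21/8
seg 3: a=5, c=M3/2=-753/56, d=(M4−M3)/(6·1)=251/56, b=Δ3−h3·(2M3+M4)/6=27/28
t_q=1/2 → seg 0, τ=1/2; S=0+237/56·τ+0·τ²+-125/56·τ³=823/448

  seg 0: a=0 b=237/56 c=0 d=-125/56
  seg 1: a=2 b=-69/28 c=-375/56 d=345/56
  seg 2: a=-1 b=21/8 c=165/14 d=-471/56
  seg 3: a=5 b=27/28 c=-753/56 d=251/56
S(1/2) = 823/448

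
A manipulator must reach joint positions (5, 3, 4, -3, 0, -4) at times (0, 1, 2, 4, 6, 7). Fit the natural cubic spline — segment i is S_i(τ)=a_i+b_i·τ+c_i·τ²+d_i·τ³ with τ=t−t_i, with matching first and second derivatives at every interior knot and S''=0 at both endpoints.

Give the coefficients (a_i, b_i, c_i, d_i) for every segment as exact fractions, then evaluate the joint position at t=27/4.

Δ: Δ0=-2, Δ1=1, Δ2=-7/2, Δ3=3/2, Δ4=-4
row 1: diag=4, rhs=18; c'=1/4, d'=9/2
row 2: denom=6−1·1/4=23/4; d'=(-27−1·9/2)/(23/4)=-126/23
row 3: denom=8−2·8/23=168/23; d'=(30−2·-126/23)/(168/23)=157/28
row 4: denom=6−2·23/84=229/42; d'=(-33−2·157/28)/(229/42)=-1857/229
back: M4=-1857/229
back: M3=157/28−23/84·-1857/229=3585/458
back: M2=-126/23−8/23·3585/458=-1878/229
back: M1=9/2−1/4·-1878/229=1500/229
M: M0=0, M1=1500/229, M2=-1878/229, M3=3585/458, M4=-1857/229, M5=0
seg 0: a=5, c=M0/2=0, d=(M1−M0)/(6·1)=250/229, b=Δ0−h0·(2M0+M1)/6=-708/229
seg 1: a=3, c=M1/2=750/229, d=(M2−M1)/(6·1)=-563/229, b=Δ1−h1·(2M1+M2)/6=42/229
seg 2: a=4, c=M2/2=-939/229, d=(M3−M2)/(6·2)=2447/1832, b=Δ2−h2·(2M2+M3)/6=-147/229
seg 3: a=-3, c=M3/2=3585/916, d=(M4−M3)/(6·2)=-2433/1832, b=Δ3−h3·(2M3+M4)/6=-465/458
seg 4: a=0, c=M4/2=-1857/458, d=(M5−M4)/(6·1)=619/458, b=Δ4−h4·(2M4+M5)/6=-297/229
t_q=27/4 → seg 4, τ=3/4; S=0+-297/229·τ+-1857/458·τ²+619/458·τ³=-78651/29312

  seg 0: a=5 b=-708/229 c=0 d=250/229
  seg 1: a=3 b=42/229 c=750/229 d=-563/229
  seg 2: a=4 b=-147/229 c=-939/229 d=2447/1832
  seg 3: a=-3 b=-465/458 c=3585/916 d=-2433/1832
  seg 4: a=0 b=-297/229 c=-1857/458 d=619/458
S(27/4) = -78651/29312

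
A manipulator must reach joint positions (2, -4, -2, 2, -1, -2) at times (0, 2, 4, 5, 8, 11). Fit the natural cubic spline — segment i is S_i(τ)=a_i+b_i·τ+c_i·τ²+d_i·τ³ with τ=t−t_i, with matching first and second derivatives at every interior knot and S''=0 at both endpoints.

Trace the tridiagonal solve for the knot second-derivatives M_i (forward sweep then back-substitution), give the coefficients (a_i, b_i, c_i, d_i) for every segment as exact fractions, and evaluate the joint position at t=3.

Δ: Δ0=-3, Δ1=1, Δ2=4, Δ3=-1, Δ4=-1/3
row 1: diag=8, rhs=24; c'=1/4, d'=3
row 2: denom=6−2·1/4=11/2; d'=(18−2·3)/(11/2)=24/11
row 3: denom=8−1·2/11=86/11; d'=(-30−1·24/11)/(86/11)=-177/43
row 4: denom=12−3·33/86=933/86; d'=(4−3·-177/43)/(933/86)=1406/933
back: M4=1406/933
back: M3=-177/43−33/86·1406/933=-1460/311
back: M2=24/11−2/11·-1460/311=944/311
back: M1=3−1/4·944/311=697/311
M: M0=0, M1=697/311, M2=944/311, M3=-1460/311, M4=1406/933, M5=0
seg 0: a=2, c=M0/2=0, d=(M1−M0)/(6·2)=697/3732, b=Δ0−h0·(2M0+M1)/6=-3496/933
seg 1: a=-4, c=M1/2=697/622, d=(M2−M1)/(6·2)=247/3732, b=Δ1−h1·(2M1+M2)/6=-1405/933
seg 2: a=-2, c=M2/2=472/311, d=(M3−M2)/(6·1)=-1202/933, b=Δ2−h2·(2M2+M3)/6=3518/933
seg 3: a=2, c=M3/2=-730/311, d=(M4−M3)/(6·3)=2893/8397, b=Δ3−h3·(2M3+M4)/6=2744/933
seg 4: a=-1, c=M4/2=703/933, d=(M5−M4)/(6·3)=-703/8397, b=Δ4−h4·(2M4+M5)/6=-1717/933
t_q=3 → seg 1, τ=1; S=-4+-1405/933·τ+697/622·τ²+247/3732·τ³=-5373/1244

  seg 0: a=2 b=-3496/933 c=0 d=697/3732
  seg 1: a=-4 b=-1405/933 c=697/622 d=247/3732
  seg 2: a=-2 b=3518/933 c=472/311 d=-1202/933
  seg 3: a=2 b=2744/933 c=-730/311 d=2893/8397
  seg 4: a=-1 b=-1717/933 c=703/933 d=-703/8397
S(3) = -5373/1244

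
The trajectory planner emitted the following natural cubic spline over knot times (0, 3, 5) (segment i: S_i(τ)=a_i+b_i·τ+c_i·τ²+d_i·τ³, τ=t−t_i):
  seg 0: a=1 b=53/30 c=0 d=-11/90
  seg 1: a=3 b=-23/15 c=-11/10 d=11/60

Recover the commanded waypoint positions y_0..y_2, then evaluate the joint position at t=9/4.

y_0 = S_0(0) = a_0 = 1
y_1 = S_1(0) = a_1 = 3
y_2 = S_1(2) = -3
t_q=9/4 is in segment 0 (τ=9/4); S_0(τ)=2293/640

y_0=1 y_1=3 y_2=-3
S(9/4) = 2293/640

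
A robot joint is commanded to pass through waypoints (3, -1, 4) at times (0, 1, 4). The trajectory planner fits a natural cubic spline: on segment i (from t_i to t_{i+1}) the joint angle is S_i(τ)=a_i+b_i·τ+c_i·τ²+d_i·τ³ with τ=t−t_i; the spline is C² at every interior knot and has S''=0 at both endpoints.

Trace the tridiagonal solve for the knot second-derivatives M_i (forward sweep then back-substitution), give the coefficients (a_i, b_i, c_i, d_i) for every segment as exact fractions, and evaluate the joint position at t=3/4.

Δ: Δ0=-4, Δ1=5/3
row 1: diag=8, rhs=34; c'=3/8, d'=17/4
back: M1=17/4
M: M0=0, M1=17/4, M2=0
seg 0: a=3, c=M0/2=0, d=(M1−M0)/(6·1)=17/24, b=Δ0−h0·(2M0+M1)/6=-113/24
seg 1: a=-1, c=M1/2=17/8, d=(M2−M1)/(6·3)=-17/72, b=Δ1−h1·(2M1+M2)/6=-31/12
t_q=3/4 → seg 0, τ=3/4; S=3+-113/24·τ+0·τ²+17/24·τ³=-119/512

  seg 0: a=3 b=-113/24 c=0 d=17/24
  seg 1: a=-1 b=-31/12 c=17/8 d=-17/72
S(3/4) = -119/512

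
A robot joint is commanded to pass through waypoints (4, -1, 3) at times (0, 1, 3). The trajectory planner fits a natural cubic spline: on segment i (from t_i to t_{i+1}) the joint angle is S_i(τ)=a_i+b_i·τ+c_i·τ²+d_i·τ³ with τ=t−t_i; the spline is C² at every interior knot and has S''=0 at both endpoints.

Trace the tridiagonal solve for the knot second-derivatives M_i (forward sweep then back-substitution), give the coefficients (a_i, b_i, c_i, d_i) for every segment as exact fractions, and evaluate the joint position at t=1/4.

Δ: Δ0=-5, Δ1=2
row 1: diag=6, rhs=42; c'=1/3, d'=7
back: M1=7
M: M0=0, M1=7, M2=0
seg 0: a=4, c=M0/2=0, d=(M1−M0)/(6·1)=7/6, b=Δ0−h0·(2M0+M1)/6=-37/6
seg 1: a=-1, c=M1/2=7/2, d=(M2−M1)/(6·2)=-7/12, b=Δ1−h1·(2M1+M2)/6=-8/3
t_q=1/4 → seg 0, τ=1/4; S=4+-37/6·τ+0·τ²+7/6·τ³=317/128

  seg 0: a=4 b=-37/6 c=0 d=7/6
  seg 1: a=-1 b=-8/3 c=7/2 d=-7/12
S(1/4) = 317/128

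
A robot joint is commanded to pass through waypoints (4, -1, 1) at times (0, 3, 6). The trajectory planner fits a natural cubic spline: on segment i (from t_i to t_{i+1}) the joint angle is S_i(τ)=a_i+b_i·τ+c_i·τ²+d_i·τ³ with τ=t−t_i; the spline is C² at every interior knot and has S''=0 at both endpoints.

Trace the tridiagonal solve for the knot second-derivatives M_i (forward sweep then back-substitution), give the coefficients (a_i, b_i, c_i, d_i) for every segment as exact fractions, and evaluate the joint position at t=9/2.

  seg 0: a=4 b=-9/4 c=0 d=7/108
  seg 1: a=-1 b=-1/2 c=7/12 d=-7/108
S(9/2) = -21/32

Δ: Δ0=-5/3, Δ1=2/3
row 1: diag=12, rhs=14; c'=1/4, d'=7/6
back: M1=7/6
M: M0=0, M1=7/6, M2=0
seg 0: a=4, c=M0/2=0, d=(M1−M0)/(6·3)=7/108, b=Δ0−h0·(2M0+M1)/6=-9/4
seg 1: a=-1, c=M1/2=7/12, d=(M2−M1)/(6·3)=-7/108, b=Δ1−h1·(2M1+M2)/6=-1/2
t_q=9/2 → seg 1, τ=3/2; S=-1+-1/2·τ+7/12·τ²+-7/108·τ³=-21/32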